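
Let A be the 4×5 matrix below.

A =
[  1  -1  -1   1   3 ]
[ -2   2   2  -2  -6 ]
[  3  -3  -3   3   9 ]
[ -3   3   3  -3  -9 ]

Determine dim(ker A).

4

Row reduce to echelon form.
R2 ← R2 + (2)·R1: [0, 0, 0, 0, 0]
R3 ← R3 − (3)·R1: [0, 0, 0, 0, 0]
R4 ← R4 + (3)·R1: [0, 0, 0, 0, 0]
1 nonzero row, so rank(A) = 1.
A has 5 columns; by rank–nullity, nullity = 5 − 1 = 4.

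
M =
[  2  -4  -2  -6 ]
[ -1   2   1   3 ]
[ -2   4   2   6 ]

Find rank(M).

Row reduce to echelon form.
R2 ← R2 + (1/2)·R1: [0, 0, 0, 0]
R3 ← R3 + R1: [0, 0, 0, 0]
Echelon form has 1 nonzero row, so rank(M) = 1.

1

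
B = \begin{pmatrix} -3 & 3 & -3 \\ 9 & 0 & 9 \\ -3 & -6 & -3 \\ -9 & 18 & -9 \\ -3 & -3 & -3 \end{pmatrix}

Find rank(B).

2

Row reduce to echelon form.
R2 ← R2 + (3)·R1: [0, 9, 0]
R3 ← R3 − R1: [0, -9, 0]
R4 ← R4 − (3)·R1: [0, 9, 0]
R5 ← R5 − R1: [0, -6, 0]
R3 ← R3 + R2: [0, 0, 0]
R4 ← R4 − R2: [0, 0, 0]
R5 ← R5 + (2/3)·R2: [0, 0, 0]
Echelon form has 2 nonzero rows, so rank(B) = 2.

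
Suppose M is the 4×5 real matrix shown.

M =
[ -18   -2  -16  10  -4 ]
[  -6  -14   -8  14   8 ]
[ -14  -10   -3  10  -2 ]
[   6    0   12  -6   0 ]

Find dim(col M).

Row reduce to echelon form.
R2 ← R2 − (1/3)·R1: [0, -40/3, -8/3, 32/3, 28/3]
R3 ← R3 − (7/9)·R1: [0, -76/9, 85/9, 20/9, 10/9]
R4 ← R4 + (1/3)·R1: [0, -2/3, 20/3, -8/3, -4/3]
R3 ← R3 − (19/30)·R2: [0, 0, 167/15, -68/15, -24/5]
R4 ← R4 − (1/20)·R2: [0, 0, 34/5, -16/5, -9/5]
R4 ← R4 − (102/167)·R3: [0, 0, 0, -72/167, 189/167]
Echelon form has 4 nonzero rows, so rank(M) = 4.
The column space has dimension equal to the rank: 4.

4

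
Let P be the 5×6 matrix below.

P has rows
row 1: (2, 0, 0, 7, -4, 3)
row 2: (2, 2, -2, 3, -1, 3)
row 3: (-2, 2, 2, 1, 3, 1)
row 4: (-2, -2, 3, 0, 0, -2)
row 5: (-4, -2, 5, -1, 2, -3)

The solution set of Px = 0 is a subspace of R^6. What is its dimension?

3

Row reduce to echelon form.
R2 ← R2 − R1: [0, 2, -2, -4, 3, 0]
R3 ← R3 + R1: [0, 2, 2, 8, -1, 4]
R4 ← R4 + R1: [0, -2, 3, 7, -4, 1]
R5 ← R5 + (2)·R1: [0, -2, 5, 13, -6, 3]
R3 ← R3 − R2: [0, 0, 4, 12, -4, 4]
R4 ← R4 + R2: [0, 0, 1, 3, -1, 1]
R5 ← R5 + R2: [0, 0, 3, 9, -3, 3]
R4 ← R4 − (1/4)·R3: [0, 0, 0, 0, 0, 0]
R5 ← R5 − (3/4)·R3: [0, 0, 0, 0, 0, 0]
3 nonzero rows, so rank(P) = 3.
P has 6 columns; by rank–nullity, nullity = 6 − 3 = 3.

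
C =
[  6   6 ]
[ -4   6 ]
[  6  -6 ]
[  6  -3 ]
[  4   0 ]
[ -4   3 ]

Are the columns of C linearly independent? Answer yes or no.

yes

Row reduce C to echelon form.
R2 ← R2 + (2/3)·R1: [0, 10]
R3 ← R3 − R1: [0, -12]
R4 ← R4 − R1: [0, -9]
R5 ← R5 − (2/3)·R1: [0, -4]
R6 ← R6 + (2/3)·R1: [0, 7]
R3 ← R3 + (6/5)·R2: [0, 0]
R4 ← R4 + (9/10)·R2: [0, 0]
R5 ← R5 + (2/5)·R2: [0, 0]
R6 ← R6 − (7/10)·R2: [0, 0]
2 pivots among 2 columns.
Every column is a pivot column, so the columns are linearly independent.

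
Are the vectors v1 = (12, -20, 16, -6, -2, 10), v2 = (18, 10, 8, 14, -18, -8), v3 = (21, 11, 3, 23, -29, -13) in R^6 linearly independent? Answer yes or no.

yes

Form the matrix with these vectors as rows and row reduce.
R2 ← R2 − (3/2)·R1: [0, 40, -16, 23, -15, -23]
R3 ← R3 − (7/4)·R1: [0, 46, -25, 67/2, -51/2, -61/2]
R3 ← R3 − (23/20)·R2: [0, 0, -33/5, 141/20, -33/4, -81/20]
3 nonzero rows, so the 3 vectors span a space of dimension 3.
Since 3 = 3, the vectors are linearly independent.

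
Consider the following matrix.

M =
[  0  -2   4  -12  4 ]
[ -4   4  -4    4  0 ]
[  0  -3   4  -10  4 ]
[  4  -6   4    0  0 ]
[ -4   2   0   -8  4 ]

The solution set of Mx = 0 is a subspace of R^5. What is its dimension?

2

Row reduce to echelon form.
Swap R1 ↔ R2
R4 ← R4 + R1: [0, -2, 0, 4, 0]
R5 ← R5 − R1: [0, -2, 4, -12, 4]
R3 ← R3 − (3/2)·R2: [0, 0, -2, 8, -2]
R4 ← R4 − R2: [0, 0, -4, 16, -4]
R5 ← R5 − R2: [0, 0, 0, 0, 0]
R4 ← R4 − (2)·R3: [0, 0, 0, 0, 0]
3 nonzero rows, so rank(M) = 3.
M has 5 columns; by rank–nullity, nullity = 5 − 3 = 2.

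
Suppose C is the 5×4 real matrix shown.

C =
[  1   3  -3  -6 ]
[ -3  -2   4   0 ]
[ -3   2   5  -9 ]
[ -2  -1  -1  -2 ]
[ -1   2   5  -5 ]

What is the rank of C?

3

Row reduce to echelon form.
R2 ← R2 + (3)·R1: [0, 7, -5, -18]
R3 ← R3 + (3)·R1: [0, 11, -4, -27]
R4 ← R4 + (2)·R1: [0, 5, -7, -14]
R5 ← R5 + R1: [0, 5, 2, -11]
R3 ← R3 − (11/7)·R2: [0, 0, 27/7, 9/7]
R4 ← R4 − (5/7)·R2: [0, 0, -24/7, -8/7]
R5 ← R5 − (5/7)·R2: [0, 0, 39/7, 13/7]
R4 ← R4 + (8/9)·R3: [0, 0, 0, 0]
R5 ← R5 − (13/9)·R3: [0, 0, 0, 0]
Echelon form has 3 nonzero rows, so rank(C) = 3.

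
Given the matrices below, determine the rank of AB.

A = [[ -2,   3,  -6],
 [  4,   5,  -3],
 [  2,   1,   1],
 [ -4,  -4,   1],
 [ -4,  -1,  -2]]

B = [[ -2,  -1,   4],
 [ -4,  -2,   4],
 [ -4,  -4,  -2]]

3

First compute AB:
[[ 16,  20,  16],
 [-16,  -2,  42],
 [-12,  -8,  10],
 [ 20,   8, -34],
 [ 20,  14, -16]]
Now row reduce the product.
R2 ← R2 + R1: [0, 18, 58]
R3 ← R3 + (3/4)·R1: [0, 7, 22]
R4 ← R4 − (5/4)·R1: [0, -17, -54]
R5 ← R5 − (5/4)·R1: [0, -11, -36]
R3 ← R3 − (7/18)·R2: [0, 0, -5/9]
R4 ← R4 + (17/18)·R2: [0, 0, 7/9]
R5 ← R5 + (11/18)·R2: [0, 0, -5/9]
R4 ← R4 + (7/5)·R3: [0, 0, 0]
R5 ← R5 − R3: [0, 0, 0]
3 nonzero rows, so rank(AB) = 3.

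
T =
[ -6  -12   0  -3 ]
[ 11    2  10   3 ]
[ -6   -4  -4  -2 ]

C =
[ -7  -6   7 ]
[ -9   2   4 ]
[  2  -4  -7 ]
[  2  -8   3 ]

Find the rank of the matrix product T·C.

2

First compute TC:
[[144,  36, -99],
 [-69, -126,  24],
 [ 66,  60, -36]]
Now row reduce the product.
R2 ← R2 + (23/48)·R1: [0, -435/4, -375/16]
R3 ← R3 − (11/24)·R1: [0, 87/2, 75/8]
R3 ← R3 + (2/5)·R2: [0, 0, 0]
2 nonzero rows, so rank(TC) = 2.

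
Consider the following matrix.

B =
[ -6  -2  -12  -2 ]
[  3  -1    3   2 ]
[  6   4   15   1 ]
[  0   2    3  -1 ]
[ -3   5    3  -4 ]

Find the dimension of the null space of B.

Row reduce to echelon form.
R2 ← R2 + (1/2)·R1: [0, -2, -3, 1]
R3 ← R3 + R1: [0, 2, 3, -1]
R5 ← R5 − (1/2)·R1: [0, 6, 9, -3]
R3 ← R3 + R2: [0, 0, 0, 0]
R4 ← R4 + R2: [0, 0, 0, 0]
R5 ← R5 + (3)·R2: [0, 0, 0, 0]
2 nonzero rows, so rank(B) = 2.
B has 4 columns; by rank–nullity, nullity = 4 − 2 = 2.

2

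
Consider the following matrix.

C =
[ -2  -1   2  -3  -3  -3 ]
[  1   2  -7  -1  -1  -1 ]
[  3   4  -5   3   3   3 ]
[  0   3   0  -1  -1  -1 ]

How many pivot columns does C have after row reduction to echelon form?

3

Row reduce to echelon form.
R2 ← R2 + (1/2)·R1: [0, 3/2, -6, -5/2, -5/2, -5/2]
R3 ← R3 + (3/2)·R1: [0, 5/2, -2, -3/2, -3/2, -3/2]
R3 ← R3 − (5/3)·R2: [0, 0, 8, 8/3, 8/3, 8/3]
R4 ← R4 − (2)·R2: [0, 0, 12, 4, 4, 4]
R4 ← R4 − (3/2)·R3: [0, 0, 0, 0, 0, 0]
Echelon form has 3 nonzero rows, so rank(C) = 3.
Each nonzero row contributes one pivot column: 3 pivot columns.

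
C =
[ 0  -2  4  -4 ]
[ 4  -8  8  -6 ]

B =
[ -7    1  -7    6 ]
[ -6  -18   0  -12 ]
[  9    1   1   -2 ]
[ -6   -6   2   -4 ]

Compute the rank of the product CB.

2

First compute CB:
[[ 72,  64,  -4,  32],
 [128, 192, -32, 128]]
Now row reduce the product.
R2 ← R2 − (16/9)·R1: [0, 704/9, -224/9, 640/9]
2 nonzero rows, so rank(CB) = 2.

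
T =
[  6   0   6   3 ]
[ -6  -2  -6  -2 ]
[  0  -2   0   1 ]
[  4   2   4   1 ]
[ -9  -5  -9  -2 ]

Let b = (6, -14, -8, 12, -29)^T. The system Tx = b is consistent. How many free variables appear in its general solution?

Row reduce the augmented matrix [T | b].
R2 ← R2 + R1: [0, -2, 0, 1, -8]
R4 ← R4 − (2/3)·R1: [0, 2, 0, -1, 8]
R5 ← R5 + (3/2)·R1: [0, -5, 0, 5/2, -20]
R3 ← R3 − R2: [0, 0, 0, 0, 0]
R4 ← R4 + R2: [0, 0, 0, 0, 0]
R5 ← R5 − (5/2)·R2: [0, 0, 0, 0, 0]
The echelon form has 2 nonzero rows, and every pivot lies in the first 4 columns, so rank(T) = rank([T|b]) = 2.
The system is consistent.
Free variables = (unknowns) − (rank) = 4 − 2 = 2.

2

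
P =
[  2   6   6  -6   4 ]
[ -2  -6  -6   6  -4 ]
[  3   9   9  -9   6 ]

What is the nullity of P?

4

Row reduce to echelon form.
R2 ← R2 + R1: [0, 0, 0, 0, 0]
R3 ← R3 − (3/2)·R1: [0, 0, 0, 0, 0]
1 nonzero row, so rank(P) = 1.
P has 5 columns; by rank–nullity, nullity = 5 − 1 = 4.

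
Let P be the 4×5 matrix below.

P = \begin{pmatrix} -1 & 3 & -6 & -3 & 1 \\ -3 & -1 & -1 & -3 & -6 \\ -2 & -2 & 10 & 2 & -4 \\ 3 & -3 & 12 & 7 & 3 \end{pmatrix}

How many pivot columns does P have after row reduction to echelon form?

3

Row reduce to echelon form.
R2 ← R2 − (3)·R1: [0, -10, 17, 6, -9]
R3 ← R3 − (2)·R1: [0, -8, 22, 8, -6]
R4 ← R4 + (3)·R1: [0, 6, -6, -2, 6]
R3 ← R3 − (4/5)·R2: [0, 0, 42/5, 16/5, 6/5]
R4 ← R4 + (3/5)·R2: [0, 0, 21/5, 8/5, 3/5]
R4 ← R4 − (1/2)·R3: [0, 0, 0, 0, 0]
Echelon form has 3 nonzero rows, so rank(P) = 3.
Each nonzero row contributes one pivot column: 3 pivot columns.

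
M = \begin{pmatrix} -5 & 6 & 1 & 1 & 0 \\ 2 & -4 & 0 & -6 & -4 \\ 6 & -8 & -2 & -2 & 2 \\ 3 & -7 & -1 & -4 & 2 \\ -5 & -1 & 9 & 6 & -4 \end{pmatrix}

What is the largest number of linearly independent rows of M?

4

Row reduce to echelon form.
R2 ← R2 + (2/5)·R1: [0, -8/5, 2/5, -28/5, -4]
R3 ← R3 + (6/5)·R1: [0, -4/5, -4/5, -4/5, 2]
R4 ← R4 + (3/5)·R1: [0, -17/5, -2/5, -17/5, 2]
R5 ← R5 − R1: [0, -7, 8, 5, -4]
R3 ← R3 − (1/2)·R2: [0, 0, -1, 2, 4]
R4 ← R4 − (17/8)·R2: [0, 0, -5/4, 17/2, 21/2]
R5 ← R5 − (35/8)·R2: [0, 0, 25/4, 59/2, 27/2]
R4 ← R4 − (5/4)·R3: [0, 0, 0, 6, 11/2]
R5 ← R5 + (25/4)·R3: [0, 0, 0, 42, 77/2]
R5 ← R5 − (7)·R4: [0, 0, 0, 0, 0]
Echelon form has 4 nonzero rows, so rank(M) = 4.
The rank gives the maximum number of linearly independent rows: 4.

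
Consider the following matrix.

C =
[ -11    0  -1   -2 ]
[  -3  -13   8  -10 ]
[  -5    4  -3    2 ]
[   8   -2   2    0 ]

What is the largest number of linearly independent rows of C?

2

Row reduce to echelon form.
R2 ← R2 − (3/11)·R1: [0, -13, 91/11, -104/11]
R3 ← R3 − (5/11)·R1: [0, 4, -28/11, 32/11]
R4 ← R4 + (8/11)·R1: [0, -2, 14/11, -16/11]
R3 ← R3 + (4/13)·R2: [0, 0, 0, 0]
R4 ← R4 − (2/13)·R2: [0, 0, 0, 0]
Echelon form has 2 nonzero rows, so rank(C) = 2.
The rank gives the maximum number of linearly independent rows: 2.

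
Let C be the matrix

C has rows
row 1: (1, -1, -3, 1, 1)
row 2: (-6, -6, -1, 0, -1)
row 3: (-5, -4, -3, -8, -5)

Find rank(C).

Row reduce to echelon form.
R2 ← R2 + (6)·R1: [0, -12, -19, 6, 5]
R3 ← R3 + (5)·R1: [0, -9, -18, -3, 0]
R3 ← R3 − (3/4)·R2: [0, 0, -15/4, -15/2, -15/4]
Echelon form has 3 nonzero rows, so rank(C) = 3.

3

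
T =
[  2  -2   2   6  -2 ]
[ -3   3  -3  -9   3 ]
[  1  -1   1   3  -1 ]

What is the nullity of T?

4

Row reduce to echelon form.
R2 ← R2 + (3/2)·R1: [0, 0, 0, 0, 0]
R3 ← R3 − (1/2)·R1: [0, 0, 0, 0, 0]
1 nonzero row, so rank(T) = 1.
T has 5 columns; by rank–nullity, nullity = 5 − 1 = 4.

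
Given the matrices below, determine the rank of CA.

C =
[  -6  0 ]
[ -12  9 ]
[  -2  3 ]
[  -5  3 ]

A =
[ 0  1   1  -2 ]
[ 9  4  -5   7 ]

2

First compute CA:
[[  0,  -6,  -6,  12],
 [ 81,  24, -57,  87],
 [ 27,  10, -17,  25],
 [ 27,   7, -20,  31]]
Now row reduce the product.
Swap R1 ↔ R2
R3 ← R3 − (1/3)·R1: [0, 2, 2, -4]
R4 ← R4 − (1/3)·R1: [0, -1, -1, 2]
R3 ← R3 + (1/3)·R2: [0, 0, 0, 0]
R4 ← R4 − (1/6)·R2: [0, 0, 0, 0]
2 nonzero rows, so rank(CA) = 2.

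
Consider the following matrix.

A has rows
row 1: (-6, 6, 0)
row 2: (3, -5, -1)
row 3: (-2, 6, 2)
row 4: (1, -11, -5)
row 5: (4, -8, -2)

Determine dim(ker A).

1

Row reduce to echelon form.
R2 ← R2 + (1/2)·R1: [0, -2, -1]
R3 ← R3 − (1/3)·R1: [0, 4, 2]
R4 ← R4 + (1/6)·R1: [0, -10, -5]
R5 ← R5 + (2/3)·R1: [0, -4, -2]
R3 ← R3 + (2)·R2: [0, 0, 0]
R4 ← R4 − (5)·R2: [0, 0, 0]
R5 ← R5 − (2)·R2: [0, 0, 0]
2 nonzero rows, so rank(A) = 2.
A has 3 columns; by rank–nullity, nullity = 3 − 2 = 1.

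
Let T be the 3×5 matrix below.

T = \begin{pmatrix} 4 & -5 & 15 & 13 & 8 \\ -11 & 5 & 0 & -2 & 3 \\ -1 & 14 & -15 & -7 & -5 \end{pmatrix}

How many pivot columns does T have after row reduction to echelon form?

Row reduce to echelon form.
R2 ← R2 + (11/4)·R1: [0, -35/4, 165/4, 135/4, 25]
R3 ← R3 + (1/4)·R1: [0, 51/4, -45/4, -15/4, -3]
R3 ← R3 + (51/35)·R2: [0, 0, 342/7, 318/7, 234/7]
Echelon form has 3 nonzero rows, so rank(T) = 3.
Each nonzero row contributes one pivot column: 3 pivot columns.

3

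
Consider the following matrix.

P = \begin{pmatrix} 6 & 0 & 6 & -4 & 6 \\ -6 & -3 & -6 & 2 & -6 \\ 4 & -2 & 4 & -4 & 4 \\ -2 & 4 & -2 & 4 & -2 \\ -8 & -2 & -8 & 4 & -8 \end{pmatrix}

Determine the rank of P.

2

Row reduce to echelon form.
R2 ← R2 + R1: [0, -3, 0, -2, 0]
R3 ← R3 − (2/3)·R1: [0, -2, 0, -4/3, 0]
R4 ← R4 + (1/3)·R1: [0, 4, 0, 8/3, 0]
R5 ← R5 + (4/3)·R1: [0, -2, 0, -4/3, 0]
R3 ← R3 − (2/3)·R2: [0, 0, 0, 0, 0]
R4 ← R4 + (4/3)·R2: [0, 0, 0, 0, 0]
R5 ← R5 − (2/3)·R2: [0, 0, 0, 0, 0]
Echelon form has 2 nonzero rows, so rank(P) = 2.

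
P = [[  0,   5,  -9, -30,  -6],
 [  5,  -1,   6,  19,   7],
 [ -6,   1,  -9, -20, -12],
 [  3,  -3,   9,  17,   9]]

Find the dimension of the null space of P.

Row reduce to echelon form.
Swap R1 ↔ R2
R3 ← R3 + (6/5)·R1: [0, -1/5, -9/5, 14/5, -18/5]
R4 ← R4 − (3/5)·R1: [0, -12/5, 27/5, 28/5, 24/5]
R3 ← R3 + (1/25)·R2: [0, 0, -54/25, 8/5, -96/25]
R4 ← R4 + (12/25)·R2: [0, 0, 27/25, -44/5, 48/25]
R4 ← R4 + (1/2)·R3: [0, 0, 0, -8, 0]
4 nonzero rows, so rank(P) = 4.
P has 5 columns; by rank–nullity, nullity = 5 − 4 = 1.

1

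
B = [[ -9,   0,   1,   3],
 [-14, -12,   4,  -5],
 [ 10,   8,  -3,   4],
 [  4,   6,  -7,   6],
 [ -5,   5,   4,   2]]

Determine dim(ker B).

0

Row reduce to echelon form.
R2 ← R2 − (14/9)·R1: [0, -12, 22/9, -29/3]
R3 ← R3 + (10/9)·R1: [0, 8, -17/9, 22/3]
R4 ← R4 + (4/9)·R1: [0, 6, -59/9, 22/3]
R5 ← R5 − (5/9)·R1: [0, 5, 31/9, 1/3]
R3 ← R3 + (2/3)·R2: [0, 0, -7/27, 8/9]
R4 ← R4 + (1/2)·R2: [0, 0, -16/3, 5/2]
R5 ← R5 + (5/12)·R2: [0, 0, 241/54, -133/36]
R4 ← R4 − (144/7)·R3: [0, 0, 0, -221/14]
R5 ← R5 + (241/14)·R3: [0, 0, 0, 325/28]
R5 ← R5 + (25/34)·R4: [0, 0, 0, 0]
4 nonzero rows, so rank(B) = 4.
B has 4 columns; by rank–nullity, nullity = 4 − 4 = 0.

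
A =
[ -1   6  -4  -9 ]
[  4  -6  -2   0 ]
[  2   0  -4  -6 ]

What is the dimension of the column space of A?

Row reduce to echelon form.
R2 ← R2 + (4)·R1: [0, 18, -18, -36]
R3 ← R3 + (2)·R1: [0, 12, -12, -24]
R3 ← R3 − (2/3)·R2: [0, 0, 0, 0]
Echelon form has 2 nonzero rows, so rank(A) = 2.
The column space has dimension equal to the rank: 2.

2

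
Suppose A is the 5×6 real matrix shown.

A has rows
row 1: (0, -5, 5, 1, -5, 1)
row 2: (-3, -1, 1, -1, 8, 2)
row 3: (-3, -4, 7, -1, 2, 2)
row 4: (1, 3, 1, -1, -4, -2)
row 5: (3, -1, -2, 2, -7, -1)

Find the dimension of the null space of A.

3

Row reduce to echelon form.
Swap R1 ↔ R2
R3 ← R3 − R1: [0, -3, 6, 0, -6, 0]
R4 ← R4 + (1/3)·R1: [0, 8/3, 4/3, -4/3, -4/3, -4/3]
R5 ← R5 + R1: [0, -2, -1, 1, 1, 1]
R3 ← R3 − (3/5)·R2: [0, 0, 3, -3/5, -3, -3/5]
R4 ← R4 + (8/15)·R2: [0, 0, 4, -4/5, -4, -4/5]
R5 ← R5 − (2/5)·R2: [0, 0, -3, 3/5, 3, 3/5]
R4 ← R4 − (4/3)·R3: [0, 0, 0, 0, 0, 0]
R5 ← R5 + R3: [0, 0, 0, 0, 0, 0]
3 nonzero rows, so rank(A) = 3.
A has 6 columns; by rank–nullity, nullity = 6 − 3 = 3.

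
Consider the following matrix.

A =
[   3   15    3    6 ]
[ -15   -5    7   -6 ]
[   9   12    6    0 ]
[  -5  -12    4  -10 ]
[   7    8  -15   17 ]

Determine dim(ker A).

Row reduce to echelon form.
R2 ← R2 + (5)·R1: [0, 70, 22, 24]
R3 ← R3 − (3)·R1: [0, -33, -3, -18]
R4 ← R4 + (5/3)·R1: [0, 13, 9, 0]
R5 ← R5 − (7/3)·R1: [0, -27, -22, 3]
R3 ← R3 + (33/70)·R2: [0, 0, 258/35, -234/35]
R4 ← R4 − (13/70)·R2: [0, 0, 172/35, -156/35]
R5 ← R5 + (27/70)·R2: [0, 0, -473/35, 429/35]
R4 ← R4 − (2/3)·R3: [0, 0, 0, 0]
R5 ← R5 + (11/6)·R3: [0, 0, 0, 0]
3 nonzero rows, so rank(A) = 3.
A has 4 columns; by rank–nullity, nullity = 4 − 3 = 1.

1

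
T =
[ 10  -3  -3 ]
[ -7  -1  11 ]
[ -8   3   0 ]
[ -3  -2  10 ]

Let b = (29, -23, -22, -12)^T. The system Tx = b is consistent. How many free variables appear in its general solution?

Row reduce the augmented matrix [T | b].
R2 ← R2 + (7/10)·R1: [0, -31/10, 89/10, -27/10]
R3 ← R3 + (4/5)·R1: [0, 3/5, -12/5, 6/5]
R4 ← R4 + (3/10)·R1: [0, -29/10, 91/10, -33/10]
R3 ← R3 + (6/31)·R2: [0, 0, -21/31, 21/31]
R4 ← R4 − (29/31)·R2: [0, 0, 24/31, -24/31]
R4 ← R4 + (8/7)·R3: [0, 0, 0, 0]
The echelon form has 3 nonzero rows, and every pivot lies in the first 3 columns, so rank(T) = rank([T|b]) = 3.
The system is consistent.
Free variables = (unknowns) − (rank) = 3 − 3 = 0.

0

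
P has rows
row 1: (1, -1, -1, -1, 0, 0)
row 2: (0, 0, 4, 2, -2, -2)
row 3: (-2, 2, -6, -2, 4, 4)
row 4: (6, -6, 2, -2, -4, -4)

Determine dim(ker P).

4

Row reduce to echelon form.
R3 ← R3 + (2)·R1: [0, 0, -8, -4, 4, 4]
R4 ← R4 − (6)·R1: [0, 0, 8, 4, -4, -4]
R3 ← R3 + (2)·R2: [0, 0, 0, 0, 0, 0]
R4 ← R4 − (2)·R2: [0, 0, 0, 0, 0, 0]
2 nonzero rows, so rank(P) = 2.
P has 6 columns; by rank–nullity, nullity = 6 − 2 = 4.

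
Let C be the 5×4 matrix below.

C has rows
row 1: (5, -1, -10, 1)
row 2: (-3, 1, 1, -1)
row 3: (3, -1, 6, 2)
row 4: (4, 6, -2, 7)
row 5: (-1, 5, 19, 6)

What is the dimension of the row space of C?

Row reduce to echelon form.
R2 ← R2 + (3/5)·R1: [0, 2/5, -5, -2/5]
R3 ← R3 − (3/5)·R1: [0, -2/5, 12, 7/5]
R4 ← R4 − (4/5)·R1: [0, 34/5, 6, 31/5]
R5 ← R5 + (1/5)·R1: [0, 24/5, 17, 31/5]
R3 ← R3 + R2: [0, 0, 7, 1]
R4 ← R4 − (17)·R2: [0, 0, 91, 13]
R5 ← R5 − (12)·R2: [0, 0, 77, 11]
R4 ← R4 − (13)·R3: [0, 0, 0, 0]
R5 ← R5 − (11)·R3: [0, 0, 0, 0]
Echelon form has 3 nonzero rows, so rank(C) = 3.
The row space has dimension equal to the rank: 3.

3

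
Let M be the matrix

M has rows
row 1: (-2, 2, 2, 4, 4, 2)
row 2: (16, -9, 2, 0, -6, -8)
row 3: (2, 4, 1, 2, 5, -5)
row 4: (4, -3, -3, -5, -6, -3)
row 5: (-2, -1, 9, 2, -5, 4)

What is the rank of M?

Row reduce to echelon form.
R2 ← R2 + (8)·R1: [0, 7, 18, 32, 26, 8]
R3 ← R3 + R1: [0, 6, 3, 6, 9, -3]
R4 ← R4 + (2)·R1: [0, 1, 1, 3, 2, 1]
R5 ← R5 − R1: [0, -3, 7, -2, -9, 2]
R3 ← R3 − (6/7)·R2: [0, 0, -87/7, -150/7, -93/7, -69/7]
R4 ← R4 − (1/7)·R2: [0, 0, -11/7, -11/7, -12/7, -1/7]
R5 ← R5 + (3/7)·R2: [0, 0, 103/7, 82/7, 15/7, 38/7]
R4 ← R4 − (11/87)·R3: [0, 0, 0, 33/29, -1/29, 32/29]
R5 ← R5 + (103/87)·R3: [0, 0, 0, -396/29, -394/29, -181/29]
R5 ← R5 + (12)·R4: [0, 0, 0, 0, -14, 7]
Echelon form has 5 nonzero rows, so rank(M) = 5.

5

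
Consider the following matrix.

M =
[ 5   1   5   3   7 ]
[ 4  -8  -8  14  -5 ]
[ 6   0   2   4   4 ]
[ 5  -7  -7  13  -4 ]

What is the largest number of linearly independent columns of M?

Row reduce to echelon form.
R2 ← R2 − (4/5)·R1: [0, -44/5, -12, 58/5, -53/5]
R3 ← R3 − (6/5)·R1: [0, -6/5, -4, 2/5, -22/5]
R4 ← R4 − R1: [0, -8, -12, 10, -11]
R3 ← R3 − (3/22)·R2: [0, 0, -26/11, -13/11, -65/22]
R4 ← R4 − (10/11)·R2: [0, 0, -12/11, -6/11, -15/11]
R4 ← R4 − (6/13)·R3: [0, 0, 0, 0, 0]
Echelon form has 3 nonzero rows, so rank(M) = 3.
The rank gives the maximum number of linearly independent columns: 3.

3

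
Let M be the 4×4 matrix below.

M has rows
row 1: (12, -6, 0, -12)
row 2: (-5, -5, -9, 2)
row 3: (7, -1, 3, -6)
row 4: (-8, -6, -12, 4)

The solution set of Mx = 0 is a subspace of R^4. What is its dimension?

2

Row reduce to echelon form.
R2 ← R2 + (5/12)·R1: [0, -15/2, -9, -3]
R3 ← R3 − (7/12)·R1: [0, 5/2, 3, 1]
R4 ← R4 + (2/3)·R1: [0, -10, -12, -4]
R3 ← R3 + (1/3)·R2: [0, 0, 0, 0]
R4 ← R4 − (4/3)·R2: [0, 0, 0, 0]
2 nonzero rows, so rank(M) = 2.
M has 4 columns; by rank–nullity, nullity = 4 − 2 = 2.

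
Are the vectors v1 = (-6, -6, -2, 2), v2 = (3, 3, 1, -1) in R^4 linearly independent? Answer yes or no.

no

Form the matrix with these vectors as rows and row reduce.
R2 ← R2 + (1/2)·R1: [0, 0, 0, 0]
1 nonzero row, so the 2 vectors span a space of dimension 1.
Since 1 < 2, the vectors are linearly dependent.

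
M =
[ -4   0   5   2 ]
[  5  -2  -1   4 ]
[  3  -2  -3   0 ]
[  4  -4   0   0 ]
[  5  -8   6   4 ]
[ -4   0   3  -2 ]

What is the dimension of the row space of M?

4

Row reduce to echelon form.
R2 ← R2 + (5/4)·R1: [0, -2, 21/4, 13/2]
R3 ← R3 + (3/4)·R1: [0, -2, 3/4, 3/2]
R4 ← R4 + R1: [0, -4, 5, 2]
R5 ← R5 + (5/4)·R1: [0, -8, 49/4, 13/2]
R6 ← R6 − R1: [0, 0, -2, -4]
R3 ← R3 − R2: [0, 0, -9/2, -5]
R4 ← R4 − (2)·R2: [0, 0, -11/2, -11]
R5 ← R5 − (4)·R2: [0, 0, -35/4, -39/2]
R4 ← R4 − (11/9)·R3: [0, 0, 0, -44/9]
R5 ← R5 − (35/18)·R3: [0, 0, 0, -88/9]
R6 ← R6 − (4/9)·R3: [0, 0, 0, -16/9]
R5 ← R5 − (2)·R4: [0, 0, 0, 0]
R6 ← R6 − (4/11)·R4: [0, 0, 0, 0]
Echelon form has 4 nonzero rows, so rank(M) = 4.
The row space has dimension equal to the rank: 4.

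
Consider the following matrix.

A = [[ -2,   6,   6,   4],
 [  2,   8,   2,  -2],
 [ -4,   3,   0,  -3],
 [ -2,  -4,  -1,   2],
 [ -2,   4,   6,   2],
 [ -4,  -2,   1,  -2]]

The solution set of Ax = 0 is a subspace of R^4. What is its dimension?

0

Row reduce to echelon form.
R2 ← R2 + R1: [0, 14, 8, 2]
R3 ← R3 − (2)·R1: [0, -9, -12, -11]
R4 ← R4 − R1: [0, -10, -7, -2]
R5 ← R5 − R1: [0, -2, 0, -2]
R6 ← R6 − (2)·R1: [0, -14, -11, -10]
R3 ← R3 + (9/14)·R2: [0, 0, -48/7, -68/7]
R4 ← R4 + (5/7)·R2: [0, 0, -9/7, -4/7]
R5 ← R5 + (1/7)·R2: [0, 0, 8/7, -12/7]
R6 ← R6 + R2: [0, 0, -3, -8]
R4 ← R4 − (3/16)·R3: [0, 0, 0, 5/4]
R5 ← R5 + (1/6)·R3: [0, 0, 0, -10/3]
R6 ← R6 − (7/16)·R3: [0, 0, 0, -15/4]
R5 ← R5 + (8/3)·R4: [0, 0, 0, 0]
R6 ← R6 + (3)·R4: [0, 0, 0, 0]
4 nonzero rows, so rank(A) = 4.
A has 4 columns; by rank–nullity, nullity = 4 − 4 = 0.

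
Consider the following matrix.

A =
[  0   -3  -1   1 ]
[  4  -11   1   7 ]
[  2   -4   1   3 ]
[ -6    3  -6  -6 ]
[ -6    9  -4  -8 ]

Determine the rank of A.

Row reduce to echelon form.
Swap R1 ↔ R2
R3 ← R3 − (1/2)·R1: [0, 3/2, 1/2, -1/2]
R4 ← R4 + (3/2)·R1: [0, -27/2, -9/2, 9/2]
R5 ← R5 + (3/2)·R1: [0, -15/2, -5/2, 5/2]
R3 ← R3 + (1/2)·R2: [0, 0, 0, 0]
R4 ← R4 − (9/2)·R2: [0, 0, 0, 0]
R5 ← R5 − (5/2)·R2: [0, 0, 0, 0]
Echelon form has 2 nonzero rows, so rank(A) = 2.

2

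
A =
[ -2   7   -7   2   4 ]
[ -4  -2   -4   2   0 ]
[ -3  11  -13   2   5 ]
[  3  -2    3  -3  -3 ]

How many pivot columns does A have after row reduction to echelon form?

Row reduce to echelon form.
R2 ← R2 − (2)·R1: [0, -16, 10, -2, -8]
R3 ← R3 − (3/2)·R1: [0, 1/2, -5/2, -1, -1]
R4 ← R4 + (3/2)·R1: [0, 17/2, -15/2, 0, 3]
R3 ← R3 + (1/32)·R2: [0, 0, -35/16, -17/16, -5/4]
R4 ← R4 + (17/32)·R2: [0, 0, -35/16, -17/16, -5/4]
R4 ← R4 − R3: [0, 0, 0, 0, 0]
Echelon form has 3 nonzero rows, so rank(A) = 3.
Each nonzero row contributes one pivot column: 3 pivot columns.

3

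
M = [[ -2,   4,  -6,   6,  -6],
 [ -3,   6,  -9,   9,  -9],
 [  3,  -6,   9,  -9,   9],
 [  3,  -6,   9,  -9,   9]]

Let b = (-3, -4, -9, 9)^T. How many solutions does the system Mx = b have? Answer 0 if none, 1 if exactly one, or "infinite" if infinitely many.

0

Row reduce the augmented matrix [M | b].
R2 ← R2 − (3/2)·R1: [0, 0, 0, 0, 0, 1/2]
R3 ← R3 + (3/2)·R1: [0, 0, 0, 0, 0, -27/2]
R4 ← R4 + (3/2)·R1: [0, 0, 0, 0, 0, 9/2]
R3 ← R3 + (27)·R2: [0, 0, 0, 0, 0, 0]
R4 ← R4 − (9)·R2: [0, 0, 0, 0, 0, 0]
The echelon form has 2 nonzero rows; the last pivot sits in the augmented column, so rank(M) = 1 but rank([M|b]) = 2.
Since the ranks differ, the system is inconsistent.
It has no solutions.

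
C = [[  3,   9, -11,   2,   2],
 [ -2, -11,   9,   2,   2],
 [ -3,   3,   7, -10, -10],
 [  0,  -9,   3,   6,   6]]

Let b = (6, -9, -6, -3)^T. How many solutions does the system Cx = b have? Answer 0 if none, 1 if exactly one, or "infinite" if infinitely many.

Row reduce the augmented matrix [C | b].
R2 ← R2 + (2/3)·R1: [0, -5, 5/3, 10/3, 10/3, -5]
R3 ← R3 + R1: [0, 12, -4, -8, -8, 0]
R3 ← R3 + (12/5)·R2: [0, 0, 0, 0, 0, -12]
R4 ← R4 − (9/5)·R2: [0, 0, 0, 0, 0, 6]
R4 ← R4 + (1/2)·R3: [0, 0, 0, 0, 0, 0]
The echelon form has 3 nonzero rows; the last pivot sits in the augmented column, so rank(C) = 2 but rank([C|b]) = 3.
Since the ranks differ, the system is inconsistent.
It has no solutions.

0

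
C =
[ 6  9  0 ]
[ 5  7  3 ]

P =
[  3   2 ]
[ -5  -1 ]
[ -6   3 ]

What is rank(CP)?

2

First compute CP:
[[-27,   3],
 [-38,  12]]
Now row reduce the product.
R2 ← R2 − (38/27)·R1: [0, 70/9]
2 nonzero rows, so rank(CP) = 2.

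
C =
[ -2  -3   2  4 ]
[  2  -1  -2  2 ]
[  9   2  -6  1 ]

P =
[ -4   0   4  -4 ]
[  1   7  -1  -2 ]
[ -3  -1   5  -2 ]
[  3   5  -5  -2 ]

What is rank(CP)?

First compute CP:
[[ 11,  -3, -15,   2],
 [  3,   5, -11,  -6],
 [-13,  25,  -1, -30]]
Now row reduce the product.
R2 ← R2 − (3/11)·R1: [0, 64/11, -76/11, -72/11]
R3 ← R3 + (13/11)·R1: [0, 236/11, -206/11, -304/11]
R3 ← R3 − (59/16)·R2: [0, 0, 27/4, -7/2]
3 nonzero rows, so rank(CP) = 3.

3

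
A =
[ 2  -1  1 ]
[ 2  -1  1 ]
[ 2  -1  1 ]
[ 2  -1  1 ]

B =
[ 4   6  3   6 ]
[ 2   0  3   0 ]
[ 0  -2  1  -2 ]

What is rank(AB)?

First compute AB:
[[  6,  10,   4,  10],
 [  6,  10,   4,  10],
 [  6,  10,   4,  10],
 [  6,  10,   4,  10]]
Now row reduce the product.
R2 ← R2 − R1: [0, 0, 0, 0]
R3 ← R3 − R1: [0, 0, 0, 0]
R4 ← R4 − R1: [0, 0, 0, 0]
1 nonzero row, so rank(AB) = 1.

1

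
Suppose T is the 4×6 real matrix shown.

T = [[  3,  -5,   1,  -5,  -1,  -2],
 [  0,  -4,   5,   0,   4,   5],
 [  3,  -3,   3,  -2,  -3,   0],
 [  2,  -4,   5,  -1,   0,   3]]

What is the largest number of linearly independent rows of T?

3

Row reduce to echelon form.
R3 ← R3 − R1: [0, 2, 2, 3, -2, 2]
R4 ← R4 − (2/3)·R1: [0, -2/3, 13/3, 7/3, 2/3, 13/3]
R3 ← R3 + (1/2)·R2: [0, 0, 9/2, 3, 0, 9/2]
R4 ← R4 − (1/6)·R2: [0, 0, 7/2, 7/3, 0, 7/2]
R4 ← R4 − (7/9)·R3: [0, 0, 0, 0, 0, 0]
Echelon form has 3 nonzero rows, so rank(T) = 3.
The rank gives the maximum number of linearly independent rows: 3.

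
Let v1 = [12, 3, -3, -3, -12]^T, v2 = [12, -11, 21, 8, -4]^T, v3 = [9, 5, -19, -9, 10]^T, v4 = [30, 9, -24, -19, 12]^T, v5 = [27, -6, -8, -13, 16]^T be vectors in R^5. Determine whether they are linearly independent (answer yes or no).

Form the matrix with these vectors as rows and row reduce.
R2 ← R2 − R1: [0, -14, 24, 11, 8]
R3 ← R3 − (3/4)·R1: [0, 11/4, -67/4, -27/4, 19]
R4 ← R4 − (5/2)·R1: [0, 3/2, -33/2, -23/2, 42]
R5 ← R5 − (9/4)·R1: [0, -51/4, -5/4, -25/4, 43]
R3 ← R3 + (11/56)·R2: [0, 0, -337/28, -257/56, 144/7]
R4 ← R4 + (3/28)·R2: [0, 0, -195/14, -289/28, 300/7]
R5 ← R5 − (51/56)·R2: [0, 0, -647/28, -911/56, 250/7]
R4 ← R4 − (390/337)·R3: [0, 0, 0, -3377/674, 6420/337]
R5 ← R5 − (647/337)·R3: [0, 0, 0, -2513/337, -1274/337]
R5 ← R5 − (5026/3377)·R4: [0, 0, 0, 0, -108514/3377]
5 nonzero rows, so the 5 vectors span a space of dimension 5.
Since 5 = 5, the vectors are linearly independent.

yes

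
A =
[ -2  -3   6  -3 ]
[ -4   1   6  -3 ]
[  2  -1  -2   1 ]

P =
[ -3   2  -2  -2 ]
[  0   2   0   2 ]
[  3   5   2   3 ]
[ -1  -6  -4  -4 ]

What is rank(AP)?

First compute AP:
[[ 27,  38,  28,  28],
 [ 33,  42,  32,  40],
 [-13, -14, -12, -16]]
Now row reduce the product.
R2 ← R2 − (11/9)·R1: [0, -40/9, -20/9, 52/9]
R3 ← R3 + (13/27)·R1: [0, 116/27, 40/27, -68/27]
R3 ← R3 + (29/30)·R2: [0, 0, -2/3, 46/15]
3 nonzero rows, so rank(AP) = 3.

3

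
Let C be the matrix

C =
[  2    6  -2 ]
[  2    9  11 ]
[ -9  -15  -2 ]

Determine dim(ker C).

Row reduce to echelon form.
R2 ← R2 − R1: [0, 3, 13]
R3 ← R3 + (9/2)·R1: [0, 12, -11]
R3 ← R3 − (4)·R2: [0, 0, -63]
3 nonzero rows, so rank(C) = 3.
C has 3 columns; by rank–nullity, nullity = 3 − 3 = 0.

0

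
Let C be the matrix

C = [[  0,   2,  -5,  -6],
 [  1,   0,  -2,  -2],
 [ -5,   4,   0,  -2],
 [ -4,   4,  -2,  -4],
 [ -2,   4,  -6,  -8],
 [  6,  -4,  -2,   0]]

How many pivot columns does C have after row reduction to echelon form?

2

Row reduce to echelon form.
Swap R1 ↔ R2
R3 ← R3 + (5)·R1: [0, 4, -10, -12]
R4 ← R4 + (4)·R1: [0, 4, -10, -12]
R5 ← R5 + (2)·R1: [0, 4, -10, -12]
R6 ← R6 − (6)·R1: [0, -4, 10, 12]
R3 ← R3 − (2)·R2: [0, 0, 0, 0]
R4 ← R4 − (2)·R2: [0, 0, 0, 0]
R5 ← R5 − (2)·R2: [0, 0, 0, 0]
R6 ← R6 + (2)·R2: [0, 0, 0, 0]
Echelon form has 2 nonzero rows, so rank(C) = 2.
Each nonzero row contributes one pivot column: 2 pivot columns.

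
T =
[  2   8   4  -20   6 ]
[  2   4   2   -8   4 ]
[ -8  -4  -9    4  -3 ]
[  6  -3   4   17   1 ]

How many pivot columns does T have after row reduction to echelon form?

Row reduce to echelon form.
R2 ← R2 − R1: [0, -4, -2, 12, -2]
R3 ← R3 + (4)·R1: [0, 28, 7, -76, 21]
R4 ← R4 − (3)·R1: [0, -27, -8, 77, -17]
R3 ← R3 + (7)·R2: [0, 0, -7, 8, 7]
R4 ← R4 − (27/4)·R2: [0, 0, 11/2, -4, -7/2]
R4 ← R4 + (11/14)·R3: [0, 0, 0, 16/7, 2]
Echelon form has 4 nonzero rows, so rank(T) = 4.
Each nonzero row contributes one pivot column: 4 pivot columns.

4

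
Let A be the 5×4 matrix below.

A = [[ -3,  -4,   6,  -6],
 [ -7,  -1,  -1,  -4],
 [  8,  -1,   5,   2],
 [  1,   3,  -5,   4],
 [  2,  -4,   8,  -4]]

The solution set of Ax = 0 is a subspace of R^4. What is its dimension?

2

Row reduce to echelon form.
R2 ← R2 − (7/3)·R1: [0, 25/3, -15, 10]
R3 ← R3 + (8/3)·R1: [0, -35/3, 21, -14]
R4 ← R4 + (1/3)·R1: [0, 5/3, -3, 2]
R5 ← R5 + (2/3)·R1: [0, -20/3, 12, -8]
R3 ← R3 + (7/5)·R2: [0, 0, 0, 0]
R4 ← R4 − (1/5)·R2: [0, 0, 0, 0]
R5 ← R5 + (4/5)·R2: [0, 0, 0, 0]
2 nonzero rows, so rank(A) = 2.
A has 4 columns; by rank–nullity, nullity = 4 − 2 = 2.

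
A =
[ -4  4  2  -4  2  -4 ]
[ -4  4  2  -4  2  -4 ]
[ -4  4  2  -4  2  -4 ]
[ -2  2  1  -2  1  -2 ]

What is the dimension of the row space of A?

Row reduce to echelon form.
R2 ← R2 − R1: [0, 0, 0, 0, 0, 0]
R3 ← R3 − R1: [0, 0, 0, 0, 0, 0]
R4 ← R4 − (1/2)·R1: [0, 0, 0, 0, 0, 0]
Echelon form has 1 nonzero row, so rank(A) = 1.
The row space has dimension equal to the rank: 1.

1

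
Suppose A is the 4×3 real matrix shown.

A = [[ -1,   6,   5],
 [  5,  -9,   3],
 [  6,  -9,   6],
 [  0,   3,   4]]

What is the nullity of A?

1

Row reduce to echelon form.
R2 ← R2 + (5)·R1: [0, 21, 28]
R3 ← R3 + (6)·R1: [0, 27, 36]
R3 ← R3 − (9/7)·R2: [0, 0, 0]
R4 ← R4 − (1/7)·R2: [0, 0, 0]
2 nonzero rows, so rank(A) = 2.
A has 3 columns; by rank–nullity, nullity = 3 − 2 = 1.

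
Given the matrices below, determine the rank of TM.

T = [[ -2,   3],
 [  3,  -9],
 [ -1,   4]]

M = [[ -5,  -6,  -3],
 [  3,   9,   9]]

First compute TM:
[[ 19,  39,  33],
 [-42, -99, -90],
 [ 17,  42,  39]]
Now row reduce the product.
R2 ← R2 + (42/19)·R1: [0, -243/19, -324/19]
R3 ← R3 − (17/19)·R1: [0, 135/19, 180/19]
R3 ← R3 + (5/9)·R2: [0, 0, 0]
2 nonzero rows, so rank(TM) = 2.

2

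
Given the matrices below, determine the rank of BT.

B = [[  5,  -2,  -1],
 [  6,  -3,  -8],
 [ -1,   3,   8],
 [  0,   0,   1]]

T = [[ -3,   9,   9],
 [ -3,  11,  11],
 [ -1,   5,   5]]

First compute BT:
[[ -8,  18,  18],
 [ -1, -19, -19],
 [-14,  64,  64],
 [ -1,   5,   5]]
Now row reduce the product.
R2 ← R2 − (1/8)·R1: [0, -85/4, -85/4]
R3 ← R3 − (7/4)·R1: [0, 65/2, 65/2]
R4 ← R4 − (1/8)·R1: [0, 11/4, 11/4]
R3 ← R3 + (26/17)·R2: [0, 0, 0]
R4 ← R4 + (11/85)·R2: [0, 0, 0]
2 nonzero rows, so rank(BT) = 2.

2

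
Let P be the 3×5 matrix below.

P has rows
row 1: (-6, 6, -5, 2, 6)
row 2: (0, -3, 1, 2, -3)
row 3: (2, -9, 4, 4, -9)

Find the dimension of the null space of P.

Row reduce to echelon form.
R3 ← R3 + (1/3)·R1: [0, -7, 7/3, 14/3, -7]
R3 ← R3 − (7/3)·R2: [0, 0, 0, 0, 0]
2 nonzero rows, so rank(P) = 2.
P has 5 columns; by rank–nullity, nullity = 5 − 2 = 3.

3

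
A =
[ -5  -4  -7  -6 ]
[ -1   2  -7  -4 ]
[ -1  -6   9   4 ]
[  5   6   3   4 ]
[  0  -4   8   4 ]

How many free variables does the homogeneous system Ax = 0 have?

2

Row reduce to echelon form.
R2 ← R2 − (1/5)·R1: [0, 14/5, -28/5, -14/5]
R3 ← R3 − (1/5)·R1: [0, -26/5, 52/5, 26/5]
R4 ← R4 + R1: [0, 2, -4, -2]
R3 ← R3 + (13/7)·R2: [0, 0, 0, 0]
R4 ← R4 − (5/7)·R2: [0, 0, 0, 0]
R5 ← R5 + (10/7)·R2: [0, 0, 0, 0]
2 nonzero rows, so rank(A) = 2.
A has 4 columns; by rank–nullity, nullity = 4 − 2 = 2.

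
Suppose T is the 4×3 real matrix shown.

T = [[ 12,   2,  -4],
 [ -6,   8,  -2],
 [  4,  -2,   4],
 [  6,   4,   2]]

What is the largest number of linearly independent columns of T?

Row reduce to echelon form.
R2 ← R2 + (1/2)·R1: [0, 9, -4]
R3 ← R3 − (1/3)·R1: [0, -8/3, 16/3]
R4 ← R4 − (1/2)·R1: [0, 3, 4]
R3 ← R3 + (8/27)·R2: [0, 0, 112/27]
R4 ← R4 − (1/3)·R2: [0, 0, 16/3]
R4 ← R4 − (9/7)·R3: [0, 0, 0]
Echelon form has 3 nonzero rows, so rank(T) = 3.
The rank gives the maximum number of linearly independent columns: 3.

3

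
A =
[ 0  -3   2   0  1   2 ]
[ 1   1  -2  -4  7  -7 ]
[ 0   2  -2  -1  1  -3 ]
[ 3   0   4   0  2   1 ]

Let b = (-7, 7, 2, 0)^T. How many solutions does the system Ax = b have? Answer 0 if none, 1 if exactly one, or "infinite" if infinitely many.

Row reduce the augmented matrix [A | b].
Swap R1 ↔ R2
R4 ← R4 − (3)·R1: [0, -3, 10, 12, -19, 22, -21]
R3 ← R3 + (2/3)·R2: [0, 0, -2/3, -1, 5/3, -5/3, -8/3]
R4 ← R4 − R2: [0, 0, 8, 12, -20, 20, -14]
R4 ← R4 + (12)·R3: [0, 0, 0, 0, 0, 0, -46]
The echelon form has 4 nonzero rows; the last pivot sits in the augmented column, so rank(A) = 3 but rank([A|b]) = 4.
Since the ranks differ, the system is inconsistent.
It has no solutions.

0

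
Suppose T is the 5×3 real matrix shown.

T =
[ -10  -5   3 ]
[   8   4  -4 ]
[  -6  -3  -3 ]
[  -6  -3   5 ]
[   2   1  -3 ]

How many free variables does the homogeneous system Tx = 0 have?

Row reduce to echelon form.
R2 ← R2 + (4/5)·R1: [0, 0, -8/5]
R3 ← R3 − (3/5)·R1: [0, 0, -24/5]
R4 ← R4 − (3/5)·R1: [0, 0, 16/5]
R5 ← R5 + (1/5)·R1: [0, 0, -12/5]
R3 ← R3 − (3)·R2: [0, 0, 0]
R4 ← R4 + (2)·R2: [0, 0, 0]
R5 ← R5 − (3/2)·R2: [0, 0, 0]
2 nonzero rows, so rank(T) = 2.
T has 3 columns; by rank–nullity, nullity = 3 − 2 = 1.

1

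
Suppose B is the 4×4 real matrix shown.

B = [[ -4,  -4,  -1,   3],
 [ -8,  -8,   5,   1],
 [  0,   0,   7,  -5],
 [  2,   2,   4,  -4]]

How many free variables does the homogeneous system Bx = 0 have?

2

Row reduce to echelon form.
R2 ← R2 − (2)·R1: [0, 0, 7, -5]
R4 ← R4 + (1/2)·R1: [0, 0, 7/2, -5/2]
R3 ← R3 − R2: [0, 0, 0, 0]
R4 ← R4 − (1/2)·R2: [0, 0, 0, 0]
2 nonzero rows, so rank(B) = 2.
B has 4 columns; by rank–nullity, nullity = 4 − 2 = 2.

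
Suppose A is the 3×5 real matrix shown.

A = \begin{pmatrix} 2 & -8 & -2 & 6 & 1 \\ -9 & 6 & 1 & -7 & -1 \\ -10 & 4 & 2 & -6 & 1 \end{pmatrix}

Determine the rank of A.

Row reduce to echelon form.
R2 ← R2 + (9/2)·R1: [0, -30, -8, 20, 7/2]
R3 ← R3 + (5)·R1: [0, -36, -8, 24, 6]
R3 ← R3 − (6/5)·R2: [0, 0, 8/5, 0, 9/5]
Echelon form has 3 nonzero rows, so rank(A) = 3.

3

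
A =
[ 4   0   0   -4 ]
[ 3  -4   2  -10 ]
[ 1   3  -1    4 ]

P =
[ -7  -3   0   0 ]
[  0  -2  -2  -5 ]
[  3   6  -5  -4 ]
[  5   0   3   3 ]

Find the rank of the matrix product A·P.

3

First compute AP:
[[-48, -12, -12, -12],
 [-65,  11, -32, -18],
 [ 10, -15,  11,   1]]
Now row reduce the product.
R2 ← R2 − (65/48)·R1: [0, 109/4, -63/4, -7/4]
R3 ← R3 + (5/24)·R1: [0, -35/2, 17/2, -3/2]
R3 ← R3 + (70/109)·R2: [0, 0, -176/109, -286/109]
3 nonzero rows, so rank(AP) = 3.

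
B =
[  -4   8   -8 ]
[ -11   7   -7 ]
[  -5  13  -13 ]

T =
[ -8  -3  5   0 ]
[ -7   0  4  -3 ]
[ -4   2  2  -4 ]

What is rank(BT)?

First compute BT:
[[  8,  -4,  -4,   8],
 [ 67,  19, -41,   7],
 [  1, -11,   1,  13]]
Now row reduce the product.
R2 ← R2 − (67/8)·R1: [0, 105/2, -15/2, -60]
R3 ← R3 − (1/8)·R1: [0, -21/2, 3/2, 12]
R3 ← R3 + (1/5)·R2: [0, 0, 0, 0]
2 nonzero rows, so rank(BT) = 2.

2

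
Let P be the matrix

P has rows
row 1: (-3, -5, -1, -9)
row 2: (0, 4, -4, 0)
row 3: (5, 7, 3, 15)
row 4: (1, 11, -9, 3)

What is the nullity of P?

2

Row reduce to echelon form.
R3 ← R3 + (5/3)·R1: [0, -4/3, 4/3, 0]
R4 ← R4 + (1/3)·R1: [0, 28/3, -28/3, 0]
R3 ← R3 + (1/3)·R2: [0, 0, 0, 0]
R4 ← R4 − (7/3)·R2: [0, 0, 0, 0]
2 nonzero rows, so rank(P) = 2.
P has 4 columns; by rank–nullity, nullity = 4 − 2 = 2.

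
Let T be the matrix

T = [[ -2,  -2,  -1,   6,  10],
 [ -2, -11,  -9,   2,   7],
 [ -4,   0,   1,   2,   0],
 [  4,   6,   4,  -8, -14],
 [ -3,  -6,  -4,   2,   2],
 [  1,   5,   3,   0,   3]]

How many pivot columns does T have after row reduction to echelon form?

Row reduce to echelon form.
R2 ← R2 − R1: [0, -9, -8, -4, -3]
R3 ← R3 − (2)·R1: [0, 4, 3, -10, -20]
R4 ← R4 + (2)·R1: [0, 2, 2, 4, 6]
R5 ← R5 − (3/2)·R1: [0, -3, -5/2, -7, -13]
R6 ← R6 + (1/2)·R1: [0, 4, 5/2, 3, 8]
R3 ← R3 + (4/9)·R2: [0, 0, -5/9, -106/9, -64/3]
R4 ← R4 + (2/9)·R2: [0, 0, 2/9, 28/9, 16/3]
R5 ← R5 − (1/3)·R2: [0, 0, 1/6, -17/3, -12]
R6 ← R6 + (4/9)·R2: [0, 0, -19/18, 11/9, 20/3]
R4 ← R4 + (2/5)·R3: [0, 0, 0, -8/5, -16/5]
R5 ← R5 + (3/10)·R3: [0, 0, 0, -46/5, -92/5]
R6 ← R6 − (19/10)·R3: [0, 0, 0, 118/5, 236/5]
R5 ← R5 − (23/4)·R4: [0, 0, 0, 0, 0]
R6 ← R6 + (59/4)·R4: [0, 0, 0, 0, 0]
Echelon form has 4 nonzero rows, so rank(T) = 4.
Each nonzero row contributes one pivot column: 4 pivot columns.

4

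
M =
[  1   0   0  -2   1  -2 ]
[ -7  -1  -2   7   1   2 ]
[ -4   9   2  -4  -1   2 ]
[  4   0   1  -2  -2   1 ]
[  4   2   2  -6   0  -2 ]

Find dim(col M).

4

Row reduce to echelon form.
R2 ← R2 + (7)·R1: [0, -1, -2, -7, 8, -12]
R3 ← R3 + (4)·R1: [0, 9, 2, -12, 3, -6]
R4 ← R4 − (4)·R1: [0, 0, 1, 6, -6, 9]
R5 ← R5 − (4)·R1: [0, 2, 2, 2, -4, 6]
R3 ← R3 + (9)·R2: [0, 0, -16, -75, 75, -114]
R5 ← R5 + (2)·R2: [0, 0, -2, -12, 12, -18]
R4 ← R4 + (1/16)·R3: [0, 0, 0, 21/16, -21/16, 15/8]
R5 ← R5 − (1/8)·R3: [0, 0, 0, -21/8, 21/8, -15/4]
R5 ← R5 + (2)·R4: [0, 0, 0, 0, 0, 0]
Echelon form has 4 nonzero rows, so rank(M) = 4.
The column space has dimension equal to the rank: 4.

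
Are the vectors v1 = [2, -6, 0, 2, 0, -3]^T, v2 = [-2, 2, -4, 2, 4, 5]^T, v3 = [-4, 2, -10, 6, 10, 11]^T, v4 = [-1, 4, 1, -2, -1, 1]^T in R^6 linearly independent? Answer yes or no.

no

Form the matrix with these vectors as rows and row reduce.
R2 ← R2 + R1: [0, -4, -4, 4, 4, 2]
R3 ← R3 + (2)·R1: [0, -10, -10, 10, 10, 5]
R4 ← R4 + (1/2)·R1: [0, 1, 1, -1, -1, -1/2]
R3 ← R3 − (5/2)·R2: [0, 0, 0, 0, 0, 0]
R4 ← R4 + (1/4)·R2: [0, 0, 0, 0, 0, 0]
2 nonzero rows, so the 4 vectors span a space of dimension 2.
Since 2 < 4, the vectors are linearly dependent.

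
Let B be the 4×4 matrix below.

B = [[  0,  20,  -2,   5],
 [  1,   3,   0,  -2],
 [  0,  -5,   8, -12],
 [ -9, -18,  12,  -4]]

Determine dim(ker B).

Row reduce to echelon form.
Swap R1 ↔ R2
R4 ← R4 + (9)·R1: [0, 9, 12, -22]
R3 ← R3 + (1/4)·R2: [0, 0, 15/2, -43/4]
R4 ← R4 − (9/20)·R2: [0, 0, 129/10, -97/4]
R4 ← R4 − (43/25)·R3: [0, 0, 0, -144/25]
4 nonzero rows, so rank(B) = 4.
B has 4 columns; by rank–nullity, nullity = 4 − 4 = 0.

0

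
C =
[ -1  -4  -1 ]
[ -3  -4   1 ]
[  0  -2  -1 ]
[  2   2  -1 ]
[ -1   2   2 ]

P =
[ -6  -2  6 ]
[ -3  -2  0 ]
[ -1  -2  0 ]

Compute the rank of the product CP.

2

First compute CP:
[[ 19,  12,  -6],
 [ 29,  12, -18],
 [  7,   6,   0],
 [-17,  -6,  12],
 [ -2,  -6,  -6]]
Now row reduce the product.
R2 ← R2 − (29/19)·R1: [0, -120/19, -168/19]
R3 ← R3 − (7/19)·R1: [0, 30/19, 42/19]
R4 ← R4 + (17/19)·R1: [0, 90/19, 126/19]
R5 ← R5 + (2/19)·R1: [0, -90/19, -126/19]
R3 ← R3 + (1/4)·R2: [0, 0, 0]
R4 ← R4 + (3/4)·R2: [0, 0, 0]
R5 ← R5 − (3/4)·R2: [0, 0, 0]
2 nonzero rows, so rank(CP) = 2.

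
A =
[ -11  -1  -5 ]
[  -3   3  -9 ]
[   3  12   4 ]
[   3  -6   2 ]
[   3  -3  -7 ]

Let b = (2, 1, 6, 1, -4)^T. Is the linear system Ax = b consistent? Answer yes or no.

no

Row reduce the augmented matrix [A | b].
R2 ← R2 − (3/11)·R1: [0, 36/11, -84/11, 5/11]
R3 ← R3 + (3/11)·R1: [0, 129/11, 29/11, 72/11]
R4 ← R4 + (3/11)·R1: [0, -69/11, 7/11, 17/11]
R5 ← R5 + (3/11)·R1: [0, -36/11, -92/11, -38/11]
R3 ← R3 − (43/12)·R2: [0, 0, 30, 59/12]
R4 ← R4 + (23/12)·R2: [0, 0, -14, 29/12]
R5 ← R5 + R2: [0, 0, -16, -3]
R4 ← R4 + (7/15)·R3: [0, 0, 0, 212/45]
R5 ← R5 + (8/15)·R3: [0, 0, 0, -17/45]
R5 ← R5 + (17/212)·R4: [0, 0, 0, 0]
The echelon form has 4 nonzero rows; the last pivot sits in the augmented column, so rank(A) = 3 but rank([A|b]) = 4.
Since the ranks differ, the system is inconsistent.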